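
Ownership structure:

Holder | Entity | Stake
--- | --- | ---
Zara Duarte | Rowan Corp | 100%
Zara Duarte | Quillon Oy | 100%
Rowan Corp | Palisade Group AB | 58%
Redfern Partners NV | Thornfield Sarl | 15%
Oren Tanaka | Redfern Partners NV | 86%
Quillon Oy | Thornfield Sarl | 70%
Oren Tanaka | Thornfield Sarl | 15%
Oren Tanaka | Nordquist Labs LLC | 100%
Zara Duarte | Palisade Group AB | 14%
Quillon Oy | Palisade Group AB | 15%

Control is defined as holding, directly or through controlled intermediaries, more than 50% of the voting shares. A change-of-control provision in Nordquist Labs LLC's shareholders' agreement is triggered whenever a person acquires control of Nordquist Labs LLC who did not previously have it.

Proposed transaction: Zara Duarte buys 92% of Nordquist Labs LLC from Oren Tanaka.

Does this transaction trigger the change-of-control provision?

The purchase adds only to Zara's holdings (Oren's stake shrinks), so Zara is the only person who could newly come to control Nordquist.
Zara holds 100% of Quillon, so Zara controls Quillon.
Zara holds 100% of Rowan, so Zara controls Rowan.
Zara and Quillon and Rowan together hold 14% + 15% + 58% = 87% of Palisade, so Zara controls Palisade.
Quillon holds 70% of Thornfield, so Zara controls Thornfield.
Neither Zara nor any entity Zara controls holds any voting interest in Nordquist.
So before the transaction, Zara does not control Nordquist.
After the purchase, Zara holds 92% of Nordquist directly, and Oren's stake falls to 8%.
Zara holds 92% of Nordquist, so Zara controls Nordquist.
Zara did not control Nordquist before and does after, so the clause is triggered.

Yes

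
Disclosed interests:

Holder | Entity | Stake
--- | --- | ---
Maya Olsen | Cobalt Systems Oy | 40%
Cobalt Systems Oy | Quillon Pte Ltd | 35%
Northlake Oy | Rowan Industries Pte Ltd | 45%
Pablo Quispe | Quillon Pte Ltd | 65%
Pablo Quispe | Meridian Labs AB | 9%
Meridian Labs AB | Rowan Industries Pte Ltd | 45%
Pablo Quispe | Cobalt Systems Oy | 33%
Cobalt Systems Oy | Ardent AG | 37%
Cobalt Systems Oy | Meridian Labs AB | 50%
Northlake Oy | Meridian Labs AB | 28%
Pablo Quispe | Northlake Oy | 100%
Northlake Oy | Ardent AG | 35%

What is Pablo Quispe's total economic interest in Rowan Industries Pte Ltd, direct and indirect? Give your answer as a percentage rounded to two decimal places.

Pablo reaches Rowan along 4 paths.
Via Northlake: 100% × 45% = 45%.
Via Northlake → Meridian: 100% × 28% × 45% = 12.6%.
Via Cobalt → Meridian: 33% × 50% × 45% = 7.425%.
Via Meridian: 9% × 45% = 4.05%.
Total: 45% + 12.6% + 7.425% + 4.05% = 69.075%.
Rounded: 69.08%.

69.08%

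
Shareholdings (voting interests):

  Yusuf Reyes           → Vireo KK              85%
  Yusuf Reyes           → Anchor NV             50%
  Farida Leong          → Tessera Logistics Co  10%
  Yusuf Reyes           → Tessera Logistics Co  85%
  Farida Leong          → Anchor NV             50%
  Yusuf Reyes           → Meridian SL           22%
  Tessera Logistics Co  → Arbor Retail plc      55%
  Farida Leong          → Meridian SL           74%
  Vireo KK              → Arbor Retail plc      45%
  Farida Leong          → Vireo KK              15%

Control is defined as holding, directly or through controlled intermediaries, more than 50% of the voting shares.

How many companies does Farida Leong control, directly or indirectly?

Farida holds 74% of Meridian, so Farida controls Meridian.
No other company's threshold is met.
Farida controls 1 company.

1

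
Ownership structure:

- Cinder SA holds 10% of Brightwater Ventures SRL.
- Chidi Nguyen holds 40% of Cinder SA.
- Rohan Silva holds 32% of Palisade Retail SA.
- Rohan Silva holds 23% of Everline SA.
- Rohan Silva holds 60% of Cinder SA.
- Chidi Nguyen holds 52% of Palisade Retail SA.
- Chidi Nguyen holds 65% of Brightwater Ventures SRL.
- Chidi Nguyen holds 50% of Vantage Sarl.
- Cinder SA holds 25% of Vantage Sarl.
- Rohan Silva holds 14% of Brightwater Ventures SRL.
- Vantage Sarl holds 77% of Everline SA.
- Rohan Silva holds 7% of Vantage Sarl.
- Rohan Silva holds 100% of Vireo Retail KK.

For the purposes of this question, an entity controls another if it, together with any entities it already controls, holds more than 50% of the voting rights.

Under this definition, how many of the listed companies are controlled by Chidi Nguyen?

Chidi holds 65% of Brightwater, so Chidi controls Brightwater.
Chidi holds 52% of Palisade, so Chidi controls Palisade.
No other company's threshold is met.
Chidi controls 2 companies.

2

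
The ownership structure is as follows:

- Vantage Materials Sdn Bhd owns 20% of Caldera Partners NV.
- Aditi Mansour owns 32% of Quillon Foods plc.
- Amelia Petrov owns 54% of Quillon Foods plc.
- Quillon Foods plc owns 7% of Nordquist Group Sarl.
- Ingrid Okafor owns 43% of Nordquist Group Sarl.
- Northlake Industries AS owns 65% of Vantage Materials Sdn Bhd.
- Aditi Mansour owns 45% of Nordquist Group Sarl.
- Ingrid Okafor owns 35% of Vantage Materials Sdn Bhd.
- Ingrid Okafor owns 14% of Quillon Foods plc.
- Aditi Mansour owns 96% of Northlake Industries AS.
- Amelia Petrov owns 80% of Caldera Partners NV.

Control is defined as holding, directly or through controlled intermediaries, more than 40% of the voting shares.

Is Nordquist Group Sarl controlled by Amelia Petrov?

No

Amelia holds 54% of Quillon, so Amelia controls Quillon.
Amelia holds 80% of Caldera, so Amelia controls Caldera.
In Nordquist, Amelia's side holds only 7%, not > 40%.
So Amelia does not control Nordquist.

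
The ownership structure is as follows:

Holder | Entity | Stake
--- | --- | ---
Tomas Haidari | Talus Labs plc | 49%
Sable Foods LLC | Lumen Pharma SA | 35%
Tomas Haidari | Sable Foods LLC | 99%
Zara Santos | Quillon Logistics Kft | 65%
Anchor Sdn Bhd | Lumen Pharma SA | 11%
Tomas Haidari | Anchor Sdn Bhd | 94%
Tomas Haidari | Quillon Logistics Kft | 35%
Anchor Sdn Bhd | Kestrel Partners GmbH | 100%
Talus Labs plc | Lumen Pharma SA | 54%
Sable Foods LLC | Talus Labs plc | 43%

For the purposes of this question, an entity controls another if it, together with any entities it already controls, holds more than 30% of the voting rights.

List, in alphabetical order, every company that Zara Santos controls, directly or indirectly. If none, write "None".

Quillon Logistics Kft

Zara holds 65% of Quillon, so Zara controls Quillon.
No other company's threshold is met.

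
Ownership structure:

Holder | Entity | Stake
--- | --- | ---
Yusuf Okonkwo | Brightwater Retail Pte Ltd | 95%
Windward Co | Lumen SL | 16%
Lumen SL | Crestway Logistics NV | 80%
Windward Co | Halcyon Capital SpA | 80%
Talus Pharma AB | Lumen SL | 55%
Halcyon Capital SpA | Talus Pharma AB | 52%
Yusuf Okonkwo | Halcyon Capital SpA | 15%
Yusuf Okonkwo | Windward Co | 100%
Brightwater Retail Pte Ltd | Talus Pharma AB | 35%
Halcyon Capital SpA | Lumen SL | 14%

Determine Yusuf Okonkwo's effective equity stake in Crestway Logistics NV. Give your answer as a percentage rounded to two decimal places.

Yusuf reaches Crestway along 6 paths.
Via Windward → Lumen: 100% × 16% × 80% = 12.8%.
Via Brightwater → Talus → Lumen: 95% × 35% × 55% × 80% = 14.63%.
Via Windward → Halcyon → Talus → Lumen: 100% × 80% × 52% × 55% × 80% = 18.304%.
Via Halcyon → Talus → Lumen: 15% × 52% × 55% × 80% = 3.432%.
Via Windward → Halcyon → Lumen: 100% × 80% × 14% × 80% = 8.96%.
Via Halcyon → Lumen: 15% × 14% × 80% = 1.68%.
Total: 12.8% + 14.63% + 18.304% + 3.432% + 8.96% + 1.68% = 59.806%.
Rounded: 59.81%.

59.81%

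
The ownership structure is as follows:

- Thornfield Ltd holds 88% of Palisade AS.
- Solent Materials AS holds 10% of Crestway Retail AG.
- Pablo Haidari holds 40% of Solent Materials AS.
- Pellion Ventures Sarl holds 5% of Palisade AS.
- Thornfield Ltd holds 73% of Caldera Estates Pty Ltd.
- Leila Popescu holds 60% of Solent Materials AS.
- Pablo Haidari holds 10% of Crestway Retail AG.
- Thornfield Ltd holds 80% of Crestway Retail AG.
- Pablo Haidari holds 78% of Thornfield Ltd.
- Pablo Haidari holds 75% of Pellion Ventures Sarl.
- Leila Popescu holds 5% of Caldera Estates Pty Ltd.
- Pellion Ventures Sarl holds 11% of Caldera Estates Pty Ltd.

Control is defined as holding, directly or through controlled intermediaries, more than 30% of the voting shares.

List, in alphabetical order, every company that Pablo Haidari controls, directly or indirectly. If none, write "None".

Caldera Estates Pty Ltd, Crestway Retail AG, Palisade AS, Pellion Ventures Sarl, Solent Materials AS, Thornfield Ltd

Pablo holds 40% of Solent, so Pablo controls Solent.
Pablo holds 78% of Thornfield, so Pablo controls Thornfield.
Pablo holds 75% of Pellion, so Pablo controls Pellion.
Thornfield and Pellion together hold 88% + 5% = 93% of Palisade, so Pablo controls Palisade.
Pablo and Thornfield and Solent together hold 10% + 80% + 10% = 100% of Crestway, so Pablo controls Crestway.
Pellion and Thornfield together hold 11% + 73% = 84% of Caldera, so Pablo controls Caldera.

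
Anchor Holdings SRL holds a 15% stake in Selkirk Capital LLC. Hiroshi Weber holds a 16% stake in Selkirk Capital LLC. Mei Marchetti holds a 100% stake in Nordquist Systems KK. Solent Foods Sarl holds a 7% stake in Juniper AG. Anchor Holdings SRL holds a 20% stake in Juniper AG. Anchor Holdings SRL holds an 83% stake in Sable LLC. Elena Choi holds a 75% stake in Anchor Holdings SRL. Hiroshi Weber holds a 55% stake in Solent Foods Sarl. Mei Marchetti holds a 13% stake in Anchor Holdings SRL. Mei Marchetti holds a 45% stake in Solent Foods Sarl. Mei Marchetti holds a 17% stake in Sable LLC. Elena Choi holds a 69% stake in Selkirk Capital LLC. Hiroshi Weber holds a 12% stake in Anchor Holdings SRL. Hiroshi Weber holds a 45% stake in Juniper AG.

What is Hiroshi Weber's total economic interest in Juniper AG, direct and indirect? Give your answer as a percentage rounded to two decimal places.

51.25%

Hiroshi reaches Juniper along 3 paths.
Via Anchor: 12% × 20% = 2.4%.
Direct stake: 45% = 45%.
Via Solent: 55% × 7% = 3.85%.
Total: 2.4% + 45% + 3.85% = 51.25%.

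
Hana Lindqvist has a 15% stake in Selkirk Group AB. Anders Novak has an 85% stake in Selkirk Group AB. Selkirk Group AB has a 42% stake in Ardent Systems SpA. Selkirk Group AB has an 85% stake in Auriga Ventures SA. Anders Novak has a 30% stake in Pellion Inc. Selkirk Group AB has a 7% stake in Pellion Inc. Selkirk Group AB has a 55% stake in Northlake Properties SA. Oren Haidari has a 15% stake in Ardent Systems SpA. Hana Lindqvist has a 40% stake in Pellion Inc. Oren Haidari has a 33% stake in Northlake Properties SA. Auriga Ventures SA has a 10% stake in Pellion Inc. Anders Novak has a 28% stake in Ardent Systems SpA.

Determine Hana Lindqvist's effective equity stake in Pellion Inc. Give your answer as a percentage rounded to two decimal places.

42.33%

Hana reaches Pellion along 3 paths.
Via Selkirk → Auriga: 15% × 85% × 10% = 1.275%.
Direct stake: 40% = 40%.
Via Selkirk: 15% × 7% = 1.05%.
Total: 1.275% + 40% + 1.05% = 42.325%.
Rounded: 42.33%.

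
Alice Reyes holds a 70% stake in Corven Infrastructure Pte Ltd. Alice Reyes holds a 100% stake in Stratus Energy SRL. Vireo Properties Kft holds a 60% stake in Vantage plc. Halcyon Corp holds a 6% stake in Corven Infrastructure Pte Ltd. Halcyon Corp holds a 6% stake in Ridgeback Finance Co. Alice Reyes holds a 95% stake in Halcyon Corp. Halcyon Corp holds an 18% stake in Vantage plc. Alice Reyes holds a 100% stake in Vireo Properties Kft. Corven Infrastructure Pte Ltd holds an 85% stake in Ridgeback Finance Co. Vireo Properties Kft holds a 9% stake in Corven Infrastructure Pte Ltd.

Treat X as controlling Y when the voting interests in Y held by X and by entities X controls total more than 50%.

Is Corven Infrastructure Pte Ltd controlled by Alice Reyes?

Yes

Alice holds 95% of Halcyon, so Alice controls Halcyon.
Alice holds 100% of Vireo, so Alice controls Vireo.
Halcyon and Vireo and Alice together hold 6% + 9% + 70% = 85% of Corven, so Alice controls Corven.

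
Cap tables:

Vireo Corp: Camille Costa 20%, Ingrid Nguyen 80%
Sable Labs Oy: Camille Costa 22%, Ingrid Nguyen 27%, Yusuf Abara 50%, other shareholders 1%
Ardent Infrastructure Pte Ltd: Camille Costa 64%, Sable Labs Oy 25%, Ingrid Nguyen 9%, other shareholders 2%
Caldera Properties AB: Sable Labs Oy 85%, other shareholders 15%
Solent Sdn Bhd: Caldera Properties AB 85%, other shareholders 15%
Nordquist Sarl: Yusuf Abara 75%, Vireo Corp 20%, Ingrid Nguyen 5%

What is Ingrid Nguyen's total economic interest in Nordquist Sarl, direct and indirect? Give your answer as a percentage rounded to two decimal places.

Ingrid reaches Nordquist along 2 paths.
Via Vireo: 80% × 20% = 16%.
Direct stake: 5% = 5%.
Total: 16% + 5% = 21%.
Rounded: 21.00%.

21.00%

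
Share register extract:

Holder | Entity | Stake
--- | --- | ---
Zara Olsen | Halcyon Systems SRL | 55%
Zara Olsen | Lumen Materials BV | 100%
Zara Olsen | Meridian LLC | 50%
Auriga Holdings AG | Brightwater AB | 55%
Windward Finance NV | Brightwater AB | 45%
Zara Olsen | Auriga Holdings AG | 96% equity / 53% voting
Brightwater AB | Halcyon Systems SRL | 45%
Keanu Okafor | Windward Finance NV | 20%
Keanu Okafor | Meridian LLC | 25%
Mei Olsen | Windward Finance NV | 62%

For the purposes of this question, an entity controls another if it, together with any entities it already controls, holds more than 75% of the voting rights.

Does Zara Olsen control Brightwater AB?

No

Zara holds 100% of Lumen, so Zara controls Lumen.
Neither Zara nor any entity Zara controls holds any voting interest in Brightwater.
So Zara does not control Brightwater.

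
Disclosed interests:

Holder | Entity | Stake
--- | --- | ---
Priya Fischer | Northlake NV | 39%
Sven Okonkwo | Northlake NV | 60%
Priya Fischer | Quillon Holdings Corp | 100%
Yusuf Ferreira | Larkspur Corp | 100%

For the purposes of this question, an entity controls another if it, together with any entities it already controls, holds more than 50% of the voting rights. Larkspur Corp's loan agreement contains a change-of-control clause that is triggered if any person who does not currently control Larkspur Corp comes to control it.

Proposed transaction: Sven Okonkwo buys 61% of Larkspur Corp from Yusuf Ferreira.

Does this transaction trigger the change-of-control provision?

The purchase adds only to Sven's holdings (Yusuf's stake shrinks), so Sven is the only person who could newly come to control Larkspur.
Sven holds 60% of Northlake, so Sven controls Northlake.
Neither Sven nor any entity Sven controls holds any voting interest in Larkspur.
So before the transaction, Sven does not control Larkspur.
After the purchase, Sven holds 61% of Larkspur directly, and Yusuf's stake falls to 39%.
Sven holds 61% of Larkspur, so Sven controls Larkspur.
Sven did not control Larkspur before and does after, so the clause is triggered.

Yes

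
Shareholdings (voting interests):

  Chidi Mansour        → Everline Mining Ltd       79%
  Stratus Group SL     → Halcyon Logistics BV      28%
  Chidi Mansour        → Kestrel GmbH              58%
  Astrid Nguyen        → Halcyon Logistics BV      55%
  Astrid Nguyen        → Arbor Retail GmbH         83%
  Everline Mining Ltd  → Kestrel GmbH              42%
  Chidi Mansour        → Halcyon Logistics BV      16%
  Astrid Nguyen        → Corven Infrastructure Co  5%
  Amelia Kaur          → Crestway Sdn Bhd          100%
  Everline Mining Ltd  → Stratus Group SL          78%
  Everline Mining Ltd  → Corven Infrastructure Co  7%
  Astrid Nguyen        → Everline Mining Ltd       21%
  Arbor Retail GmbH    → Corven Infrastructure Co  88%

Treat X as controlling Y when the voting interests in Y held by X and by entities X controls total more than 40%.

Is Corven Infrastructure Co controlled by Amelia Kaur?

Amelia holds 100% of Crestway, so Amelia controls Crestway.
Neither Amelia nor any entity Amelia controls holds any voting interest in Corven.
So Amelia does not control Corven.

No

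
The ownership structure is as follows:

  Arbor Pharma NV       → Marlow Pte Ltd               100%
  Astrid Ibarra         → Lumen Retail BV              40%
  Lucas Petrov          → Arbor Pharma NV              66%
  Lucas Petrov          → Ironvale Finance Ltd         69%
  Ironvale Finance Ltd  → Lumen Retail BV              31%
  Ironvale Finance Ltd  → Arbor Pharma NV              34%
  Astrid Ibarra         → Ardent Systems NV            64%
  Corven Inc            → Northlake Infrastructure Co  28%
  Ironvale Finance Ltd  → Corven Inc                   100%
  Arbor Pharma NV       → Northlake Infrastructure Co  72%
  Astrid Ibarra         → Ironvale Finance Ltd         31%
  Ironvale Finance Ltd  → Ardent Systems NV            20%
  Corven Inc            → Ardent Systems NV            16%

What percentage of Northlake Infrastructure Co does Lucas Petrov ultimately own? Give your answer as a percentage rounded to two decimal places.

Lucas reaches Northlake along 3 paths.
Via Ironvale → Corven: 69% × 100% × 28% = 19.32%.
Via Arbor: 66% × 72% = 47.52%.
Via Ironvale → Arbor: 69% × 34% × 72% = 16.8912%.
Total: 19.32% + 47.52% + 16.8912% = 83.7312%.
Rounded: 83.73%.

83.73%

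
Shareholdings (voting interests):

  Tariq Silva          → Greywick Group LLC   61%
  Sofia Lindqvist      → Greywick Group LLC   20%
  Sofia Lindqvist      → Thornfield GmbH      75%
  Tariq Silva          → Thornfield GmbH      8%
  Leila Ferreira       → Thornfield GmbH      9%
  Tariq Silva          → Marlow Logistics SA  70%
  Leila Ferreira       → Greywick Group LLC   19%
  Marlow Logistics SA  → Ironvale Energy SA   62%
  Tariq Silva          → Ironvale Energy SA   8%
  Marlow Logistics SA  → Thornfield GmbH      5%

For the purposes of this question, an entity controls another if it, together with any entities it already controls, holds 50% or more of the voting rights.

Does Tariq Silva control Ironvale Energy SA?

Yes

Tariq holds 70% of Marlow, so Tariq controls Marlow.
Tariq and Marlow together hold 8% + 62% = 70% of Ironvale, so Tariq controls Ironvale.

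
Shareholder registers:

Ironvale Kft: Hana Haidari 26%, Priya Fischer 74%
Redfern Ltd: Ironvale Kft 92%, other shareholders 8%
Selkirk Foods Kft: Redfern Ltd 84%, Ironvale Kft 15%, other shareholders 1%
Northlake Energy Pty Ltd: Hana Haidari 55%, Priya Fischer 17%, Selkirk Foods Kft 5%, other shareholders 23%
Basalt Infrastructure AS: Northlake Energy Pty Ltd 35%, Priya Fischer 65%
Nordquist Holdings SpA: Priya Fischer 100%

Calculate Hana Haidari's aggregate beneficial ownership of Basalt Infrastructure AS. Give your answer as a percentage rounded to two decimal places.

Hana reaches Basalt along 3 paths.
Via Northlake: 55% × 35% = 19.25%.
Via Ironvale → Redfern → Selkirk → Northlake: 26% × 92% × 84% × 5% × 35% = 0.351624%.
Via Ironvale → Selkirk → Northlake: 26% × 15% × 5% × 35% = 0.06825%.
Total: 19.25% + 0.351624% + 0.06825% = 19.669874%.
Rounded: 19.67%.

19.67%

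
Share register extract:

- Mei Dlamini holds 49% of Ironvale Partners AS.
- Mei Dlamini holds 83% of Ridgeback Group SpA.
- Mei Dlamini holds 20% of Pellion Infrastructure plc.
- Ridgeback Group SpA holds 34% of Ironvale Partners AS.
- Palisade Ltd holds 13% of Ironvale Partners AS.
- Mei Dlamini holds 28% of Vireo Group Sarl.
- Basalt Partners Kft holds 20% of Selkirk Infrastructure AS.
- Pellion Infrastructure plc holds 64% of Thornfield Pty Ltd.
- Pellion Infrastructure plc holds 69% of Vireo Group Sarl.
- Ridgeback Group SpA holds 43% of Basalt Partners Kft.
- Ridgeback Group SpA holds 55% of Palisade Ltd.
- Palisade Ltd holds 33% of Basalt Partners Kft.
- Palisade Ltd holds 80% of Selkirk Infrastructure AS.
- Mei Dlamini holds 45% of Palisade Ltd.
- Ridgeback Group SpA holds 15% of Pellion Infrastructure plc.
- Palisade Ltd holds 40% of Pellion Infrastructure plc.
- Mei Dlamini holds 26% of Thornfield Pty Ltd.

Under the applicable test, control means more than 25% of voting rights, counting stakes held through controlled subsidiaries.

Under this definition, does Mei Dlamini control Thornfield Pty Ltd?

Yes

Mei holds 83% of Ridgeback, so Mei controls Ridgeback.
Ridgeback and Mei together hold 55% + 45% = 100% of Palisade, so Mei controls Palisade.
Ridgeback and Mei and Palisade together hold 15% + 20% + 40% = 75% of Pellion, so Mei controls Pellion.
Pellion and Mei together hold 64% + 26% = 90% of Thornfield, so Mei controls Thornfield.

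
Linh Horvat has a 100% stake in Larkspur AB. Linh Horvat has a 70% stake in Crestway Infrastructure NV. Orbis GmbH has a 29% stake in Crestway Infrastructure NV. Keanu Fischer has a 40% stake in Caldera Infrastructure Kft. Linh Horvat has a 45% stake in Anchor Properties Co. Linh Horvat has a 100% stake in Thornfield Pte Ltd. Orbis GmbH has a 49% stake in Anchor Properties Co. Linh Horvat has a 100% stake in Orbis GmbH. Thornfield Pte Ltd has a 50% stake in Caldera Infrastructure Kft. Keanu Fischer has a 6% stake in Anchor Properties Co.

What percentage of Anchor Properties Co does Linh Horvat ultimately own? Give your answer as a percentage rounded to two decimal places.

Linh reaches Anchor along 2 paths.
Via Orbis: 100% × 49% = 49%.
Direct stake: 45% = 45%.
Total: 49% + 45% = 94%.
Rounded: 94.00%.

94.00%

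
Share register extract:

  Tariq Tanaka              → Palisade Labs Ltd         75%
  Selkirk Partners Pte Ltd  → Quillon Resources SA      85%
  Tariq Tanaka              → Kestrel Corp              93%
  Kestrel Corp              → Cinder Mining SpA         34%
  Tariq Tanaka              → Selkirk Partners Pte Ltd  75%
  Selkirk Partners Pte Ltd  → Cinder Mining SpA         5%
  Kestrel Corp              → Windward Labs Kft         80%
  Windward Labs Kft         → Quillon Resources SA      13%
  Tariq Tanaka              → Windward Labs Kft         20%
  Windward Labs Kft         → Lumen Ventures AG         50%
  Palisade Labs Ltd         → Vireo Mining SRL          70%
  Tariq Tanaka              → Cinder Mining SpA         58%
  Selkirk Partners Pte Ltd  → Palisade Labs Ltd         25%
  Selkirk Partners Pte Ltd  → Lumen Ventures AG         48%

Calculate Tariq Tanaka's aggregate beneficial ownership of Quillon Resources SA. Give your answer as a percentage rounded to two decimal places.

Tariq reaches Quillon along 3 paths.
Via Kestrel → Windward: 93% × 80% × 13% = 9.672%.
Via Windward: 20% × 13% = 2.6%.
Via Selkirk: 75% × 85% = 63.75%.
Total: 9.672% + 2.6% + 63.75% = 76.022%.
Rounded: 76.02%.

76.02%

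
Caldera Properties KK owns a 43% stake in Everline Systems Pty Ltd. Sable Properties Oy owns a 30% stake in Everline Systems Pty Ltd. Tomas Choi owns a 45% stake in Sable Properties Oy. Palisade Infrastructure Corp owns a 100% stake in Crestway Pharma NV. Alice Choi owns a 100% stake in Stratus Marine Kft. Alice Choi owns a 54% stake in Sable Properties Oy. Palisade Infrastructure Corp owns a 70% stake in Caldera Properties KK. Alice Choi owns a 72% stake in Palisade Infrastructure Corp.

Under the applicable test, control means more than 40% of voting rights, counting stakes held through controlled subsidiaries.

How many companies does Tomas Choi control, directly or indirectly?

1

Tomas holds 45% of Sable, so Tomas controls Sable.
No other company's threshold is met.
Tomas controls 1 company.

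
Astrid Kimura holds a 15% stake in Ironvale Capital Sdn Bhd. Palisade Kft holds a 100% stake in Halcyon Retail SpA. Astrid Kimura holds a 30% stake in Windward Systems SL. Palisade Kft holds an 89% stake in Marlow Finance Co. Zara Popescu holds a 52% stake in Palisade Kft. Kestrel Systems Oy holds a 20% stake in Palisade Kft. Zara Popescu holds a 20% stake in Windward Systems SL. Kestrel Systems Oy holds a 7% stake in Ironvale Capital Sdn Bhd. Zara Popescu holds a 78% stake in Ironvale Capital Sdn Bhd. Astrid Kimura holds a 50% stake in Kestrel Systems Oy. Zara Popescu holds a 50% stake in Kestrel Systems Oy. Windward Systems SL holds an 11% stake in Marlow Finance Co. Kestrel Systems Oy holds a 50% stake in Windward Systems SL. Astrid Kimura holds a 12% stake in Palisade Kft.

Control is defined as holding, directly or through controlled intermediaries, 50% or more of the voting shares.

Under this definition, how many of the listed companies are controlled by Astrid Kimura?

Astrid holds 50% of Kestrel, so Astrid controls Kestrel.
Astrid and Kestrel together hold 30% + 50% = 80% of Windward, so Astrid controls Windward.
No other company's threshold is met.
Astrid controls 2 companies.

2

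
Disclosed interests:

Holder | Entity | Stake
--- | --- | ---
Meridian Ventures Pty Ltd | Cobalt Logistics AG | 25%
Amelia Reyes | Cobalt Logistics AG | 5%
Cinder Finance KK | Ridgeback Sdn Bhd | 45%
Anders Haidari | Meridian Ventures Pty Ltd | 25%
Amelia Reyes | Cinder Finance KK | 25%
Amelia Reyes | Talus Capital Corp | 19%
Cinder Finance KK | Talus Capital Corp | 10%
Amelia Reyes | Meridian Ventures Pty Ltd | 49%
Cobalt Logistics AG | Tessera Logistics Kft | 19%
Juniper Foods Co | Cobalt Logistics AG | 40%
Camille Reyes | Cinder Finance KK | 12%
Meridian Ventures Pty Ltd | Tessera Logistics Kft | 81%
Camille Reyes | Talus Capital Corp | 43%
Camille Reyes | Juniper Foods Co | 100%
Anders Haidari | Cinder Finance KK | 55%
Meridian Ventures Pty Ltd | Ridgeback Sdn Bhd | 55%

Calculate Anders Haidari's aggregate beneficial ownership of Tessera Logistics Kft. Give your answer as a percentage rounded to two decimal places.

21.44%

Anders reaches Tessera along 2 paths.
Via Meridian: 25% × 81% = 20.25%.
Via Meridian → Cobalt: 25% × 25% × 19% = 1.1875%.
Total: 20.25% + 1.1875% = 21.4375%.
Rounded: 21.44%.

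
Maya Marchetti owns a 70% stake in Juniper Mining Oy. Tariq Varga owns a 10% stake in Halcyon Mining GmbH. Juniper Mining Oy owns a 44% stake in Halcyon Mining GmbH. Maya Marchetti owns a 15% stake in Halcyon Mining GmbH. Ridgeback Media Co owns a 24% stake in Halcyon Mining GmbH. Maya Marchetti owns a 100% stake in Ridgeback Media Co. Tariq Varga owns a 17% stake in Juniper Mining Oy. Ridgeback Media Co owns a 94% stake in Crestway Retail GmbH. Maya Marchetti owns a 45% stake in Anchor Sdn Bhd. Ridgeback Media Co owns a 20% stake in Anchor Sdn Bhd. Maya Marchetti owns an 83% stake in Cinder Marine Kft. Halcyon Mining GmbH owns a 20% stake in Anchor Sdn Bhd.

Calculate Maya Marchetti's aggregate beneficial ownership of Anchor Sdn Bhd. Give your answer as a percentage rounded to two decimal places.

Maya reaches Anchor along 5 paths.
Via Ridgeback: 100% × 20% = 20%.
Via Halcyon: 15% × 20% = 3%.
Via Juniper → Halcyon: 70% × 44% × 20% = 6.16%.
Via Ridgeback → Halcyon: 100% × 24% × 20% = 4.8%.
Direct stake: 45% = 45%.
Total: 20% + 3% + 6.16% + 4.8% + 45% = 78.96%.

78.96%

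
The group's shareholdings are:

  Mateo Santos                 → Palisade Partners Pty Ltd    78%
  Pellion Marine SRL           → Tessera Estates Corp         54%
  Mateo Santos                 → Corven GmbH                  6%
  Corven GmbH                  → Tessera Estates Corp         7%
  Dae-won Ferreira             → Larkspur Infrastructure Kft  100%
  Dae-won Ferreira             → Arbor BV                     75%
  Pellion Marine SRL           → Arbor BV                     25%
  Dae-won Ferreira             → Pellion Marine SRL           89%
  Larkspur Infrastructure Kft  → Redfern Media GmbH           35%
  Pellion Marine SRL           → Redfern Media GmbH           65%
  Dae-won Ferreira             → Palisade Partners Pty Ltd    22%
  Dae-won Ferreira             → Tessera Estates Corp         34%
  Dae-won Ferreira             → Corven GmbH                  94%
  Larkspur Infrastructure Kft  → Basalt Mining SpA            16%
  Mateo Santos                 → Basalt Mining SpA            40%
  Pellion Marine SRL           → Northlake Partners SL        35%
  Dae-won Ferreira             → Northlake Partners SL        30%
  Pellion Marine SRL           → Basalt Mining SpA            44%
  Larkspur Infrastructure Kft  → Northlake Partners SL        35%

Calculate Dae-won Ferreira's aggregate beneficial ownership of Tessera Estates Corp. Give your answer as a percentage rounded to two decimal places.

Dae-won reaches Tessera along 3 paths.
Via Pellion: 89% × 54% = 48.06%.
Direct stake: 34% = 34%.
Via Corven: 94% × 7% = 6.58%.
Total: 48.06% + 34% + 6.58% = 88.64%.

88.64%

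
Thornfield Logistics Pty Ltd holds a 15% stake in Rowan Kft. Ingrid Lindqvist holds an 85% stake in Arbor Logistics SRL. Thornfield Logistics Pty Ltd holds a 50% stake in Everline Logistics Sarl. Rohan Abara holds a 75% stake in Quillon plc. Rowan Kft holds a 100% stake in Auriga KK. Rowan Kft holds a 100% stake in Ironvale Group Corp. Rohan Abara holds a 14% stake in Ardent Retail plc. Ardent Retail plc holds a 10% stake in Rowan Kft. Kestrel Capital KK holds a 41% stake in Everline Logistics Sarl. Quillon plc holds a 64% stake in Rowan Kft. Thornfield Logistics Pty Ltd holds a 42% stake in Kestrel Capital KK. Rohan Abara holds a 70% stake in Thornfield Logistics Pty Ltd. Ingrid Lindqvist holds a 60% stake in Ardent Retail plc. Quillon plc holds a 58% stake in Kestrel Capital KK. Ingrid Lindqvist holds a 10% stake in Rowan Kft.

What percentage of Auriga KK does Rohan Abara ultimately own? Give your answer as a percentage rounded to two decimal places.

Rohan reaches Auriga along 3 paths.
Via Thornfield → Rowan: 70% × 15% × 100% = 10.5%.
Via Quillon → Rowan: 75% × 64% × 100% = 48%.
Via Ardent → Rowan: 14% × 10% × 100% = 1.4%.
Total: 10.5% + 48% + 1.4% = 59.9%.
Rounded: 59.90%.

59.90%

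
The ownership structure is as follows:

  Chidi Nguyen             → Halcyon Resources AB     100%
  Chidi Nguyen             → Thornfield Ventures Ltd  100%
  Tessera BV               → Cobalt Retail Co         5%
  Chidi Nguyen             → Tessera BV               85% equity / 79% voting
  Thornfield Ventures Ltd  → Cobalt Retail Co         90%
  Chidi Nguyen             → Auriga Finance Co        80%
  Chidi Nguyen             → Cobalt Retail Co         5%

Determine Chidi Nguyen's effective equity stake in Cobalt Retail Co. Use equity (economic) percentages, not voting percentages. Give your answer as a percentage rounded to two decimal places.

99.25%

Chidi reaches Cobalt along 3 paths.
Via Tessera: 85% × 5% = 4.25%.
Via Thornfield: 100% × 90% = 90%.
Direct stake: 5% = 5%.
Total: 4.25% + 90% + 5% = 99.25%.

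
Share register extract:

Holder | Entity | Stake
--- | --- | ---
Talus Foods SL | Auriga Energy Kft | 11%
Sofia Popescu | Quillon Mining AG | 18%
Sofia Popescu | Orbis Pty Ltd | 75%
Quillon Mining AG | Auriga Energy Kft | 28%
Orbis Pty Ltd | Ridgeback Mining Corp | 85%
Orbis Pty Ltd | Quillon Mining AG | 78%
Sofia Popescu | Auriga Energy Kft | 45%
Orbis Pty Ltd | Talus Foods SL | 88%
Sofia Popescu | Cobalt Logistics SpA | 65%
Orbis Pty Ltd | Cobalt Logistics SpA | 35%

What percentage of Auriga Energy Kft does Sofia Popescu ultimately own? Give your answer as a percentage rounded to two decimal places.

73.68%

Sofia reaches Auriga along 4 paths.
Via Orbis → Talus: 75% × 88% × 11% = 7.26%.
Direct stake: 45% = 45%.
Via Orbis → Quillon: 75% × 78% × 28% = 16.38%.
Via Quillon: 18% × 28% = 5.04%.
Total: 7.26% + 45% + 16.38% + 5.04% = 73.68%.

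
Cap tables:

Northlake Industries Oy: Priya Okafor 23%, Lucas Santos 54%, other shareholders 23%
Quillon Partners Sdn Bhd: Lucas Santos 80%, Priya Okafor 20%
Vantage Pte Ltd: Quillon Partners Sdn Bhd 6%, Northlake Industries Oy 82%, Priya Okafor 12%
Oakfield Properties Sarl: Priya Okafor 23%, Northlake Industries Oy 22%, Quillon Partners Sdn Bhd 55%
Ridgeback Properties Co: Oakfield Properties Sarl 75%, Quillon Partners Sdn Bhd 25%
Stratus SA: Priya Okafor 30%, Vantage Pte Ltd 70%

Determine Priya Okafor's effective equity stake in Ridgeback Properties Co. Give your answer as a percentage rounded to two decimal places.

Priya reaches Ridgeback along 4 paths.
Via Oakfield: 23% × 75% = 17.25%.
Via Northlake → Oakfield: 23% × 22% × 75% = 3.795%.
Via Quillon → Oakfield: 20% × 55% × 75% = 8.25%.
Via Quillon: 20% × 25% = 5%.
Total: 17.25% + 3.795% + 8.25% + 5% = 34.295%.
Rounded: 34.30%.

34.30%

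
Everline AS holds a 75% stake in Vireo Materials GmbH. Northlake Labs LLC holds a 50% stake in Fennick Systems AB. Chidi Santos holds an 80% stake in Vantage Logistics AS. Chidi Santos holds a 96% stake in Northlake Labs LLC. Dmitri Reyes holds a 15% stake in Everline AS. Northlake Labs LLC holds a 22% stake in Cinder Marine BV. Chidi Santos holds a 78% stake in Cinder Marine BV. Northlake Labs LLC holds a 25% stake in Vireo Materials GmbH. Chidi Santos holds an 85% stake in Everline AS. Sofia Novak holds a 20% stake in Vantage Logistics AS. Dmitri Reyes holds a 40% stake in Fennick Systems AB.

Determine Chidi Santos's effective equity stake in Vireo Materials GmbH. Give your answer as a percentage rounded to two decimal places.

87.75%

Chidi reaches Vireo along 2 paths.
Via Northlake: 96% × 25% = 24%.
Via Everline: 85% × 75% = 63.75%.
Total: 24% + 63.75% = 87.75%.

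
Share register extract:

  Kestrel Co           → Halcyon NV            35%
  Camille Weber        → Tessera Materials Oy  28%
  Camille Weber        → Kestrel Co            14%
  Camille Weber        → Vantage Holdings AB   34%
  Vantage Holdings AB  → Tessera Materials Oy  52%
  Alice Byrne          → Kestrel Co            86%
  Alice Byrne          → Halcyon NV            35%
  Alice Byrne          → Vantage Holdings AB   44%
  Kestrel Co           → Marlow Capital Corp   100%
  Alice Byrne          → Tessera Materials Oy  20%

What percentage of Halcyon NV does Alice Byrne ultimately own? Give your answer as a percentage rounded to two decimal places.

Alice reaches Halcyon along 2 paths.
Via Kestrel: 86% × 35% = 30.1%.
Direct stake: 35% = 35%.
Total: 30.1% + 35% = 65.1%.
Rounded: 65.10%.

65.10%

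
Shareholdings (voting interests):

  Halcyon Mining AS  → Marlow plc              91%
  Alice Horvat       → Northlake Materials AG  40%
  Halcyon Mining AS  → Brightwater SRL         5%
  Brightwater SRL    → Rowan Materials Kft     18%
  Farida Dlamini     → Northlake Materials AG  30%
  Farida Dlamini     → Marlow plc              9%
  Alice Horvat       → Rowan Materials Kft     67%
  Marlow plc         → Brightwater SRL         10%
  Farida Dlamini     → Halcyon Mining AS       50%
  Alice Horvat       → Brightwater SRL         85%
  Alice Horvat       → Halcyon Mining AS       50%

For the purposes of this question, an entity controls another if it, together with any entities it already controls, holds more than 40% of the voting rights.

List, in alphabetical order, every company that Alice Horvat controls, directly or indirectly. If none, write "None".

Brightwater SRL, Halcyon Mining AS, Marlow plc, Rowan Materials Kft

Alice holds 50% of Halcyon, so Alice controls Halcyon.
Halcyon holds 91% of Marlow, so Alice controls Marlow.
Alice and Marlow and Halcyon together hold 85% + 10% + 5% = 100% of Brightwater, so Alice controls Brightwater.
Alice and Brightwater together hold 67% + 18% = 85% of Rowan, so Alice controls Rowan.
No other company's threshold is met.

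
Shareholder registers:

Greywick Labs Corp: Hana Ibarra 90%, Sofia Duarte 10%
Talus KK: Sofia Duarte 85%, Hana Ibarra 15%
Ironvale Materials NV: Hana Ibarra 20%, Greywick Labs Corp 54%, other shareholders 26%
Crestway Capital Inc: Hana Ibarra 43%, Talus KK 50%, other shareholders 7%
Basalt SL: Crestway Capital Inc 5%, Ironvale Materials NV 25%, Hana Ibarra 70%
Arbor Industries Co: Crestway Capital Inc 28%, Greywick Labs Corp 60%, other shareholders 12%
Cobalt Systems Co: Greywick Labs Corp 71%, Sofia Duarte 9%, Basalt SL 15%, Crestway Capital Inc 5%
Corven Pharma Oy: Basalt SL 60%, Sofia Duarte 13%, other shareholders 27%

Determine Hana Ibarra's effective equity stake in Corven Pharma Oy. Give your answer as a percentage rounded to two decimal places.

53.81%

Hana reaches Corven along 5 paths.
Via Crestway → Basalt: 43% × 5% × 60% = 1.29%.
Via Talus → Crestway → Basalt: 15% × 50% × 5% × 60% = 0.225%.
Via Ironvale → Basalt: 20% × 25% × 60% = 3%.
Via Greywick → Ironvale → Basalt: 90% × 54% × 25% × 60% = 7.29%.
Via Basalt: 70% × 60% = 42%.
Total: 1.29% + 0.225% + 3% + 7.29% + 42% = 53.805%.
Rounded: 53.81%.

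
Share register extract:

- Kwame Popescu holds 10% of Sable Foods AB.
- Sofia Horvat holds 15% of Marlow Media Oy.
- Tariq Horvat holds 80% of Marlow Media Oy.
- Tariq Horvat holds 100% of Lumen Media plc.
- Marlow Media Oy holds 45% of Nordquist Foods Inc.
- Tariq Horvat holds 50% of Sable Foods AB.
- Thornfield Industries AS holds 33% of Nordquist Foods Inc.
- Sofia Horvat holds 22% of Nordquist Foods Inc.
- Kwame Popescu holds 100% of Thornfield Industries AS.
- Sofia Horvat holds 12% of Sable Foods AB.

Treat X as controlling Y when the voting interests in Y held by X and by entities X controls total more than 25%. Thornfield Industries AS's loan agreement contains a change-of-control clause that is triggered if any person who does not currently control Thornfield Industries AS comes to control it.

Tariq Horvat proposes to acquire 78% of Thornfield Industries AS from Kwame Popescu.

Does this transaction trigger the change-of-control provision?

The purchase adds only to Tariq's holdings (Kwame's stake shrinks), so Tariq is the only person who could newly come to control Thornfield.
Tariq holds 50% of Sable, so Tariq controls Sable.
Tariq holds 80% of Marlow, so Tariq controls Marlow.
Tariq holds 100% of Lumen, so Tariq controls Lumen.
Marlow holds 45% of Nordquist, so Tariq controls Nordquist.
Neither Tariq nor any entity Tariq controls holds any voting interest in Thornfield.
So before the transaction, Tariq does not control Thornfield.
After the purchase, Tariq holds 78% of Thornfield directly, and Kwame's stake falls to 22%.
Tariq holds 78% of Thornfield, so Tariq controls Thornfield.
Tariq did not control Thornfield before and does after, so the clause is triggered.

Yes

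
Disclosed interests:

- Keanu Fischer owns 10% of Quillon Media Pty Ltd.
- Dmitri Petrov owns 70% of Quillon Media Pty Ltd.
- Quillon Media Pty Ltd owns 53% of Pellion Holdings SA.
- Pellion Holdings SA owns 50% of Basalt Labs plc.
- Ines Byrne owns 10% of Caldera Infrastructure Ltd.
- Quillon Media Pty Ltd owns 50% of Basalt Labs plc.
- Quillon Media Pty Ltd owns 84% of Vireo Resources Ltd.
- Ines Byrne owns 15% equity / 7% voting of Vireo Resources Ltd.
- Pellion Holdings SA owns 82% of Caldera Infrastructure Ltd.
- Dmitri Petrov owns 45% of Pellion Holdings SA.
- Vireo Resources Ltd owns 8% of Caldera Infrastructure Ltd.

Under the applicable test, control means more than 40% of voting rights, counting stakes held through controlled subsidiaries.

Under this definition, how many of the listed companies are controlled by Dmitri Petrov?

Dmitri holds 70% of Quillon, so Dmitri controls Quillon.
Quillon holds 84% of Vireo, so Dmitri controls Vireo.
Quillon and Dmitri together hold 53% + 45% = 98% of Pellion, so Dmitri controls Pellion.
Pellion and Vireo together hold 82% + 8% = 90% of Caldera, so Dmitri controls Caldera.
Quillon and Pellion together hold 50% + 50% = 100% of Basalt, so Dmitri controls Basalt.
Dmitri controls 5 companies.

5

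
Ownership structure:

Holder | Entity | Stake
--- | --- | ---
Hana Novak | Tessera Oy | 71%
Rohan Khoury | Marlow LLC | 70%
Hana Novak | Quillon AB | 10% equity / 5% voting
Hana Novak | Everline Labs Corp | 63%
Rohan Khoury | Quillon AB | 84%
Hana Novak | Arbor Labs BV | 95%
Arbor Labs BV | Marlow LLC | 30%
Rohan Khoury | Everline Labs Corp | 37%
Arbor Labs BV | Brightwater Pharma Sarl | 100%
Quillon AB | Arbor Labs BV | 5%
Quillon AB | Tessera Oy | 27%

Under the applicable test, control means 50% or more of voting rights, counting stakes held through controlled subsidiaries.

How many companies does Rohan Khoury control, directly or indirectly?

2

Rohan holds 84% of Quillon, so Rohan controls Quillon.
Rohan holds 70% of Marlow, so Rohan controls Marlow.
No other company's threshold is met.
Rohan controls 2 companies.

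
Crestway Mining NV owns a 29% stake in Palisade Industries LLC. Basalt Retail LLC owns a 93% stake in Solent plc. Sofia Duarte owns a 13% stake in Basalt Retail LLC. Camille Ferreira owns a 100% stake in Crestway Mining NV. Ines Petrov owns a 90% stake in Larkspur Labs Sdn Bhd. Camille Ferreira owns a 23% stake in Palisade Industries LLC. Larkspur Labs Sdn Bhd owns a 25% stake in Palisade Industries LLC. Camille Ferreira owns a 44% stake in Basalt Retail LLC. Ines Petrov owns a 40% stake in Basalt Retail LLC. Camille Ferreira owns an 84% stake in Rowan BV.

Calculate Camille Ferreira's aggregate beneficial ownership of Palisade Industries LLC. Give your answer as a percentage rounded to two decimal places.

Camille reaches Palisade along 2 paths.
Direct stake: 23% = 23%.
Via Crestway: 100% × 29% = 29%.
Total: 23% + 29% = 52%.
Rounded: 52.00%.

52.00%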